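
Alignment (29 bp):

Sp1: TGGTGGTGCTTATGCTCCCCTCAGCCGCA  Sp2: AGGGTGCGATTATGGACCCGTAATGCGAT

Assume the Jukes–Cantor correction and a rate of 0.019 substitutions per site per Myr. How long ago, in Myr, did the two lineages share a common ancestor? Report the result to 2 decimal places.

17.97

The sequences differ at 13 of 29 sites, so p = 13/29 ≈ 0.448276.
d = −(3/4) ln(1 − 4p/3) = −0.75 ln(1 − 0.597701) = −0.75 ln(0.402299)
  = −0.75 × (-0.910560) = 0.682920 substitutions/site.
Under a molecular clock d = 2μt, so t = d/(2μ) = 0.682920 / (2 × 0.019) = 17.97 Myr.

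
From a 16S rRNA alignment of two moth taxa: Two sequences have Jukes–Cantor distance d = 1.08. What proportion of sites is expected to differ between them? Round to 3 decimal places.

0.572

p = (3/4)(1 − e^(−4d/3)) = 0.75 × (1 − e^(-1.44)) = 0.75 × (1 − 0.236928) = 0.572304.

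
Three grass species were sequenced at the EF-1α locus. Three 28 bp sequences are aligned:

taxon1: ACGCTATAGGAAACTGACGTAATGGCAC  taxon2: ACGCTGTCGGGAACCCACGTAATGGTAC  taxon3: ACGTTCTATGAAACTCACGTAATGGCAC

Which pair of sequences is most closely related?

taxon1–taxon2: 6/28 differ, p = 0.214, d = 0.252.
taxon1–taxon3: 4/28 differ, p = 0.143, d = 0.158.
taxon2–taxon3: 7/28 differ, p = 0.250, d = 0.304.
The smallest distance is between taxon1 and taxon3.

taxon1 and taxon3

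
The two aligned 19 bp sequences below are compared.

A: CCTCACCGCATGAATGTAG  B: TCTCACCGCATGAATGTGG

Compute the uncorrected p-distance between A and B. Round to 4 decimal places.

The sequences differ at 2 of 19 positions (sites 1, 18).
p = 2/19 = 0.105263… ≈ 0.1053 (to 4 d.p.).

0.1053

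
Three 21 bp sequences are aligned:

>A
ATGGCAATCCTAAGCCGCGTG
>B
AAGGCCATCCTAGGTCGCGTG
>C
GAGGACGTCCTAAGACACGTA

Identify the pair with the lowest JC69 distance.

A–B: 4/21 differ, p = 0.190, d = 0.220.
A–C: 8/21 differ, p = 0.381, d = 0.532.
B–C: 7/21 differ, p = 0.333, d = 0.441.
The smallest distance is between A and B.

A and B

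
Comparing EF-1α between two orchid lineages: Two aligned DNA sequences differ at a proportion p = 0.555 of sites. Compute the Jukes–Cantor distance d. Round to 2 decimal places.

d = −(3/4) ln(1 − 4p/3) = −0.75 ln(1 − 0.74) = −0.75 ln(0.26)
  = −0.75 × (-1.347074) = 1.010306 substitutions/site.

1.01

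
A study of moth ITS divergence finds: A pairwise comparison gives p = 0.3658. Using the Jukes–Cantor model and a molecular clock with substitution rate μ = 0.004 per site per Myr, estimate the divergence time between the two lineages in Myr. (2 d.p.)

d = −(3/4) ln(1 − 4p/3) = −0.75 ln(1 − 0.487733) = −0.75 ln(0.512267)
  = −0.75 × (-0.668909) = 0.501682 substitutions/site.
Under a molecular clock d = 2μt, so t = d/(2μ) = 0.501682 / (2 × 0.004) = 62.71 Myr.

62.71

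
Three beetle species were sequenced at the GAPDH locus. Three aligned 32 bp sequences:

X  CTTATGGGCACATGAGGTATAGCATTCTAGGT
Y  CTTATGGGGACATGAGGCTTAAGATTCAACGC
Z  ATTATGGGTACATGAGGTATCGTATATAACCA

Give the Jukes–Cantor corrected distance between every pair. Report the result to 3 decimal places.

X–Y: 8/32 sites differ → p = 0.25, d = −0.75 ln(1 − 0.333333) = 0.304098 ≈ 0.304.
X–Z: 10/32 sites differ → p = 0.3125, d = −0.75 ln(1 − 0.416667) = 0.404248 ≈ 0.404.
Y–Z: 11/32 sites differ → p = 0.34375, d = −0.75 ln(1 − 0.458333) = 0.459828 ≈ 0.460.

d(X,Y) = 0.304, d(X,Z) = 0.404, d(Y,Z) = 0.460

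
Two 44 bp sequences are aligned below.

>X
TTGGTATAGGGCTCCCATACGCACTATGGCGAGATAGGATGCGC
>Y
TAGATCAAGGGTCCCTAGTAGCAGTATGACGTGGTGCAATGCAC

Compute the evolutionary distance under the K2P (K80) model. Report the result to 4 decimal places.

Of 44 sites, 9 differences are transitions and 9 are transversions, so P = 9/44 ≈ 0.204545 and Q = 9/44 ≈ 0.204545.
Under the Kimura two-parameter model, d = −½ ln(1 − 2P − Q) − ¼ ln(1 − 2Q).
1 − 2P − Q = 0.386365, giving −½ ln(0.386365) = 0.475486.
1 − 2Q = 0.59091, giving −¼ ln(0.59091) = 0.131523.
d = 0.475486 + 0.131523 = 0.607009.

0.6070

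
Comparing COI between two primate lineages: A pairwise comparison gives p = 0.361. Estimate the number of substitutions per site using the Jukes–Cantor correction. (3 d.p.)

0.492

d = −(3/4) ln(1 − 4p/3) = −0.75 ln(1 − 0.481333) = −0.75 ln(0.518667)
  = −0.75 × (-0.656493) = 0.492370 substitutions/site.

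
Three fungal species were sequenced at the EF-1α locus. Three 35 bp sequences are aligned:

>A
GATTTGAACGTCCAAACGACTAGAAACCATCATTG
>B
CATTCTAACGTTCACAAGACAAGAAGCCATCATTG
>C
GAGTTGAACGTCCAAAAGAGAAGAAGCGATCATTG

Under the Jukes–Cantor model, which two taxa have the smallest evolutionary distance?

A and C

A–B: 8/35 differ, p = 0.229, d = 0.273.
A–C: 6/35 differ, p = 0.171, d = 0.195.
B–C: 8/35 differ, p = 0.229, d = 0.273.
The smallest distance is between A and C.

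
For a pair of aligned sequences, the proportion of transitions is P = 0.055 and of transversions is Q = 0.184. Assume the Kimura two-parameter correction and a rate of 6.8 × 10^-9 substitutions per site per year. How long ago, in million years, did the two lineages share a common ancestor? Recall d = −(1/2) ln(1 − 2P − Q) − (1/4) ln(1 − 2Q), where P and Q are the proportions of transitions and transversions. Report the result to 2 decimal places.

Under the Kimura two-parameter model, d = −½ ln(1 − 2P − Q) − ¼ ln(1 − 2Q).
1 − 2P − Q = 0.706, giving −½ ln(0.706) = 0.174070.
1 − 2Q = 0.632, giving −¼ ln(0.632) = 0.114716.
d = 0.174070 + 0.114716 = 0.288786.
Under a molecular clock d = 2μt, so t = d/(2μ) = 0.288786 / (2 × 6.8 × 10^-9) = 21.23 million years.

21.23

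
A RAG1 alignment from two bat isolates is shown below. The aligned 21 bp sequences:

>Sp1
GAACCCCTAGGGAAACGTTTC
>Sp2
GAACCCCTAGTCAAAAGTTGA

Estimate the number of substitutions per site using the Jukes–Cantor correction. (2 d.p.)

0.29

The sequences differ at 5 of 21 sites (11, 12, 16, 20, 21), so p = 5/21 ≈ 0.238095.
d = −(3/4) ln(1 − 4p/3) = −0.75 ln(1 − 0.31746) = −0.75 ln(0.68254)
  = −0.75 × (-0.381934) = 0.286451 substitutions/site.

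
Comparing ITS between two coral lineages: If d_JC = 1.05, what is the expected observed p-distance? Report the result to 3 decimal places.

0.565

p = (3/4)(1 − e^(−4d/3)) = 0.75 × (1 − e^(-1.4)) = 0.75 × (1 − 0.246597) = 0.565052.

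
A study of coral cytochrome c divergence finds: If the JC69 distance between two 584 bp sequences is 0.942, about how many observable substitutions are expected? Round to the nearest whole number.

Invert JC69: p = (3/4)(1 − e^(−4d/3)) = 0.75 × (1 − e^(-1.256)) = 0.75 × (1 − 0.284791) = 0.536407.
Expected differing sites = pL ≈ 0.536407 × 584 = 313.261688 ≈ 313.

313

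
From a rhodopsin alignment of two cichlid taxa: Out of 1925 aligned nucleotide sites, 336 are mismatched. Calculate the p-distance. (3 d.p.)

p = 336/1925 = 0.174545… ≈ 0.175 (to 3 d.p.).

0.175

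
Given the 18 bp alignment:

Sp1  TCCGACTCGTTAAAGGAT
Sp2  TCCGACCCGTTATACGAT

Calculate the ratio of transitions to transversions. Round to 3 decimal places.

0.500

Transitions are A↔G and C↔T; transversions are all other mismatches.
Transitions: 1. Transversions: 2.
R = 1/2 = 0.500.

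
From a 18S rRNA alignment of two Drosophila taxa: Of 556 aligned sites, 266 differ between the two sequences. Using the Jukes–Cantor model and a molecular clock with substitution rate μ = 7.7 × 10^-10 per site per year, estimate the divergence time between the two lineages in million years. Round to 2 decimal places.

p = 266/556 ≈ 0.478417.
d = −(3/4) ln(1 − 4p/3) = −0.75 ln(1 − 0.637889) = −0.75 ln(0.362111)
  = −0.75 × (-1.015804) = 0.761853 substitutions/site.
Under a molecular clock d = 2μt, so t = d/(2μ) = 0.761853 / (2 × 7.7 × 10^-10) = 494.71 million years.

494.71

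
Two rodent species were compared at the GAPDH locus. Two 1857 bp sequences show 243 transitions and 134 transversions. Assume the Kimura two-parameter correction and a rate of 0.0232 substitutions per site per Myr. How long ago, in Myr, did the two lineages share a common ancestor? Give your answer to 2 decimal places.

5.22

P = 243/1857 ≈ 0.130856 and Q = 134/1857 ≈ 0.072159.
Under the Kimura two-parameter model, d = −½ ln(1 − 2P − Q) − ¼ ln(1 − 2Q).
1 − 2P − Q = 0.666129, giving −½ ln(0.666129) = 0.203136.
1 − 2Q = 0.855682, giving −¼ ln(0.855682) = 0.038964.
d = 0.203136 + 0.038964 = 0.242100.
Under a molecular clock d = 2μt, so t = d/(2μ) = 0.242100 / (2 × 0.0232) = 5.22 Myr.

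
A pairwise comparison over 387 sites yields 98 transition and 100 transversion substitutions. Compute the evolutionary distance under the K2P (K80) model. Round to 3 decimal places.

P = 98/387 ≈ 0.25323 and Q = 100/387 ≈ 0.258398.
Under the Kimura two-parameter model, d = −½ ln(1 − 2P − Q) − ¼ ln(1 − 2Q).
1 − 2P − Q = 0.235142, giving −½ ln(0.235142) = 0.723783.
1 − 2Q = 0.483204, giving −¼ ln(0.483204) = 0.181829.
d = 0.723783 + 0.181829 = 0.905612.

0.906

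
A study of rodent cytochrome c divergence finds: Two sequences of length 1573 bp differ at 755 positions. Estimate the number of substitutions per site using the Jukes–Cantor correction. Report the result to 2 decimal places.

p = 755/1573 ≈ 0.479975.
d = −(3/4) ln(1 − 4p/3) = −0.75 ln(1 − 0.639967) = −0.75 ln(0.360033)
  = −0.75 × (-1.021560) = 0.766170 substitutions/site.

0.77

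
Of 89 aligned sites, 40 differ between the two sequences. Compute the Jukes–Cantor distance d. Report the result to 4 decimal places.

0.6858

p = 40/89 ≈ 0.449438.
d = −(3/4) ln(1 − 4p/3) = −0.75 ln(1 − 0.599251) = −0.75 ln(0.400749)
  = −0.75 × (-0.914420) = 0.685815 substitutions/site.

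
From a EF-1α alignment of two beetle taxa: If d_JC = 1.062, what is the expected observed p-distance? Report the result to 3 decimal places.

0.568

p = (3/4)(1 − e^(−4d/3)) = 0.75 × (1 − e^(-1.416)) = 0.75 × (1 − 0.242683) = 0.567988.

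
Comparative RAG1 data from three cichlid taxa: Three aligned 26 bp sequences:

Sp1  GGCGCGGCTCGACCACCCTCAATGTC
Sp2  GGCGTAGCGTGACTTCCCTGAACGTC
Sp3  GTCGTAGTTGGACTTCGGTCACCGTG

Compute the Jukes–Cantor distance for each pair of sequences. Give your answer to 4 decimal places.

Sp1–Sp2: 8/26 sites differ → p ≈ 0.307692, d = −0.75 ln(1 − 0.410256) = 0.396050 ≈ 0.3961.
Sp1–Sp3: 12/26 sites differ → p ≈ 0.461538, d = −0.75 ln(1 − 0.615384) = 0.716632 ≈ 0.7166.
Sp2–Sp3: 9/26 sites differ → p ≈ 0.346154, d = −0.75 ln(1 − 0.461539) = 0.464280 ≈ 0.4643.

d(Sp1,Sp2) = 0.3961, d(Sp1,Sp3) = 0.7166, d(Sp2,Sp3) = 0.4643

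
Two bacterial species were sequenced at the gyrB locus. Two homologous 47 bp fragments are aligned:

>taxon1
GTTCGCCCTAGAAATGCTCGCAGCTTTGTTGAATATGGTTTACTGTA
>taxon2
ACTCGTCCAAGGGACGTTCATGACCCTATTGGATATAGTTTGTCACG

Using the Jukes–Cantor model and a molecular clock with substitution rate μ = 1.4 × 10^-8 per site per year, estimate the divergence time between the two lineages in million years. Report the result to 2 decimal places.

The sequences differ at 23 of 47 sites, so p = 23/47 ≈ 0.489362.
d = −(3/4) ln(1 − 4p/3) = −0.75 ln(1 − 0.652483) = −0.75 ln(0.347517)
  = −0.75 × (-1.056942) = 0.792707 substitutions/site.
Under a molecular clock d = 2μt, so t = d/(2μ) = 0.792707 / (2 × 1.4 × 10^-8) = 28.31 million years.

28.31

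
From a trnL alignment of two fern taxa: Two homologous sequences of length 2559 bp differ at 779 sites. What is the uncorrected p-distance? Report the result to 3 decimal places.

0.304

p = 779/2559 = 0.304415… ≈ 0.304 (to 3 d.p.).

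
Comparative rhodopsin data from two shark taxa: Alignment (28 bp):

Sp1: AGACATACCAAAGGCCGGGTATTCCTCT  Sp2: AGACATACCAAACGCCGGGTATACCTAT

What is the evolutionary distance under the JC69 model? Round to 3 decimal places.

0.116

The sequences differ at 3 of 28 sites (13, 23, 27), so p = 3/28 ≈ 0.107143.
d = −(3/4) ln(1 − 4p/3) = −0.75 ln(1 − 0.142857) = −0.75 ln(0.857143)
  = −0.75 × (-0.154151) = 0.115613 substitutions/site.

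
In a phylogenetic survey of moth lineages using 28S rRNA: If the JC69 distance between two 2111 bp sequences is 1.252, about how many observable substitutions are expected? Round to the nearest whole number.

1285

Invert JC69: p = (3/4)(1 − e^(−4d/3)) = 0.75 × (1 − e^(-1.669333)) = 0.75 × (1 − 0.188373) = 0.608720.
Expected differing sites = pL ≈ 0.608720 × 2111 = 1285.00792 ≈ 1285.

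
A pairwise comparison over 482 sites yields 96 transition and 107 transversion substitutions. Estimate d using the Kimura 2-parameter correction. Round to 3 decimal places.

P = 96/482 ≈ 0.19917 and Q = 107/482 ≈ 0.221992.
Under the Kimura two-parameter model, d = −½ ln(1 − 2P − Q) − ¼ ln(1 − 2Q).
1 − 2P − Q = 0.379668, giving −½ ln(0.379668) = 0.484229.
1 − 2Q = 0.556016, giving −¼ ln(0.556016) = 0.146740.
d = 0.484229 + 0.146740 = 0.630969.

0.631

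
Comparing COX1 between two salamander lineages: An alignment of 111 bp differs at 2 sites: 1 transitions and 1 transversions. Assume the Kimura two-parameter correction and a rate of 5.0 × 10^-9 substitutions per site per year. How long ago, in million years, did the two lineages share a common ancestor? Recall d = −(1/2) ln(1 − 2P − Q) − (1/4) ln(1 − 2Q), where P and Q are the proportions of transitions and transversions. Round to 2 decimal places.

1.82

P = 1/111 ≈ 0.009009 and Q = 1/111 ≈ 0.009009.
Under the Kimura two-parameter model, d = −½ ln(1 − 2P − Q) − ¼ ln(1 − 2Q).
1 − 2P − Q = 0.972973, giving −½ ln(0.972973) = 0.013699.
1 − 2Q = 0.981982, giving −¼ ln(0.981982) = 0.004546.
d = 0.013699 + 0.004546 = 0.018245.
Under a molecular clock d = 2μt, so t = d/(2μ) = 0.018245 / (2 × 5.0 × 10^-9) = 1.82 million years.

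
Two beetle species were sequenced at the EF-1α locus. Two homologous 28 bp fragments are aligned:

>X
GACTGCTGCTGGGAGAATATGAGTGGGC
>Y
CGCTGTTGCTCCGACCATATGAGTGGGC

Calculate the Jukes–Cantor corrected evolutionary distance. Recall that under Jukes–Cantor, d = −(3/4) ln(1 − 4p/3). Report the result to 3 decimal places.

The sequences differ at 7 of 28 sites (1, 2, 6, 11, 12, 15, 16), so p = 7/28 = 0.25.
d = −(3/4) ln(1 − 4p/3) = −0.75 ln(1 − 0.333333) = −0.75 ln(0.666667)
  = −0.75 × (-0.405465) = 0.304099 substitutions/site.

0.304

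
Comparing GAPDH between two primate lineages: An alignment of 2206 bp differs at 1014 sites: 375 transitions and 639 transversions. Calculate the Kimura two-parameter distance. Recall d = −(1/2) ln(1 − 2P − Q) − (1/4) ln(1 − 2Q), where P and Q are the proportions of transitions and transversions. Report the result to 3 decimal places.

0.713

P = 375/2206 ≈ 0.169991 and Q = 639/2206 ≈ 0.289665.
Under the Kimura two-parameter model, d = −½ ln(1 − 2P − Q) − ¼ ln(1 − 2Q).
1 − 2P − Q = 0.370353, giving −½ ln(0.370353) = 0.496649.
1 − 2Q = 0.42067, giving −¼ ln(0.42067) = 0.216477.
d = 0.496649 + 0.216477 = 0.713126.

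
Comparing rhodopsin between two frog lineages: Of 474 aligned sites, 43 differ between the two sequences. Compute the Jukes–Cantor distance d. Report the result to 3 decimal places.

p = 43/474 ≈ 0.090717.
d = −(3/4) ln(1 − 4p/3) = −0.75 ln(1 − 0.120956) = −0.75 ln(0.879044)
  = −0.75 × (-0.128920) = 0.096690 substitutions/site.

0.097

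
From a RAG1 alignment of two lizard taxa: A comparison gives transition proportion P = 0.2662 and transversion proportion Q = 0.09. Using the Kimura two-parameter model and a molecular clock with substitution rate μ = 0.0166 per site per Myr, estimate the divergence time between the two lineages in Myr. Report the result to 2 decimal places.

16.16

Under the Kimura two-parameter model, d = −½ ln(1 − 2P − Q) − ¼ ln(1 − 2Q).
1 − 2P − Q = 0.3776, giving −½ ln(0.3776) = 0.486960.
1 − 2Q = 0.82, giving −¼ ln(0.82) = 0.049613.
d = 0.486960 + 0.049613 = 0.536573.
Under a molecular clock d = 2μt, so t = d/(2μ) = 0.536573 / (2 × 0.0166) = 16.16 Myr.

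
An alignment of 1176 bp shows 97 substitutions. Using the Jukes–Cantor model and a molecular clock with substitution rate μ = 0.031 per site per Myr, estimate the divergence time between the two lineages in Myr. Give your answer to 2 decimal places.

1.41

p = 97/1176 ≈ 0.082483.
d = −(3/4) ln(1 − 4p/3) = −0.75 ln(1 − 0.109977) = −0.75 ln(0.890023)
  = −0.75 × (-0.116508) = 0.087381 substitutions/site.
Under a molecular clock d = 2μt, so t = d/(2μ) = 0.087381 / (2 × 0.031) = 1.41 Myr.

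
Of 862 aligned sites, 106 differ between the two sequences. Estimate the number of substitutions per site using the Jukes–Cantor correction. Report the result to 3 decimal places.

p = 106/862 ≈ 0.12297.
d = −(3/4) ln(1 − 4p/3) = −0.75 ln(1 − 0.16396) = −0.75 ln(0.83604)
  = −0.75 × (-0.179079) = 0.134309 substitutions/site.

0.134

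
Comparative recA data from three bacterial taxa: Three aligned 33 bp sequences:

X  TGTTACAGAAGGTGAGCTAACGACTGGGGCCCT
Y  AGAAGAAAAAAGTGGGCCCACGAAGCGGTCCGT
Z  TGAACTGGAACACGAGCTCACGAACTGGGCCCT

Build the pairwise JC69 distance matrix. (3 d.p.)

X–Y: 15/33 sites differ → p ≈ 0.454545, d = −0.75 ln(1 − 0.60606) = 0.698667 ≈ 0.699.
X–Z: 12/33 sites differ → p ≈ 0.363636, d = −0.75 ln(1 − 0.484848) = 0.497470 ≈ 0.497.
Y–Z: 14/33 sites differ → p ≈ 0.424242, d = −0.75 ln(1 − 0.565656) = 0.625439 ≈ 0.625.

d(X,Y) = 0.699, d(X,Z) = 0.497, d(Y,Z) = 0.625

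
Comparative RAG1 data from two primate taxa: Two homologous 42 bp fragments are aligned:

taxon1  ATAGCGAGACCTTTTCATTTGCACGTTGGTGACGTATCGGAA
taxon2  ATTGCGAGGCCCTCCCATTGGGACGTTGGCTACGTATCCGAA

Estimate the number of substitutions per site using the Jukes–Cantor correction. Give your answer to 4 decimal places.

0.2865

The sequences differ at 10 of 42 sites (3, 9, 12, 14, 15, 20, 22, 30, 31, 39), so p = 10/42 ≈ 0.238095.
d = −(3/4) ln(1 − 4p/3) = −0.75 ln(1 − 0.31746) = −0.75 ln(0.68254)
  = −0.75 × (-0.381934) = 0.286451 substitutions/site.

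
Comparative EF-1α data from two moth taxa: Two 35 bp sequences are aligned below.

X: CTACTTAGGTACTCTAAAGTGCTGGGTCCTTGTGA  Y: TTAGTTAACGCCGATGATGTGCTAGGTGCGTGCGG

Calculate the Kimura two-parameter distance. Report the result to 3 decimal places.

Of 35 sites, 6 differences are transitions and 9 are transversions, so P = 6/35 ≈ 0.171429 and Q = 9/35 ≈ 0.257143.
Under the Kimura two-parameter model, d = −½ ln(1 − 2P − Q) − ¼ ln(1 − 2Q).
1 − 2P − Q = 0.399999, giving −½ ln(0.399999) = 0.458147.
1 − 2Q = 0.485714, giving −¼ ln(0.485714) = 0.180534.
d = 0.458147 + 0.180534 = 0.638681.

0.639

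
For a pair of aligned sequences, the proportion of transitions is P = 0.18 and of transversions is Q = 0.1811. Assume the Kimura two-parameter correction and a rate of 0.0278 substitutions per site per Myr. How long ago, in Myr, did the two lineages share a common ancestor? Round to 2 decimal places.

9.03

Under the Kimura two-parameter model, d = −½ ln(1 − 2P − Q) − ¼ ln(1 − 2Q).
1 − 2P − Q = 0.4589, giving −½ ln(0.4589) = 0.389461.
1 − 2Q = 0.6378, giving −¼ ln(0.6378) = 0.112433.
d = 0.389461 + 0.112433 = 0.501894.
Under a molecular clock d = 2μt, so t = d/(2μ) = 0.501894 / (2 × 0.0278) = 9.03 Myr.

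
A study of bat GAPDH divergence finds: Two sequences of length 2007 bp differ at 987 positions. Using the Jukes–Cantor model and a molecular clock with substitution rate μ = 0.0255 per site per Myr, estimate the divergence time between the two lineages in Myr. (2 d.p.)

15.68

p = 987/2007 ≈ 0.491779.
d = −(3/4) ln(1 − 4p/3) = −0.75 ln(1 − 0.655705) = −0.75 ln(0.344295)
  = −0.75 × (-1.066256) = 0.799692 substitutions/site.
Under a molecular clock d = 2μt, so t = d/(2μ) = 0.799692 / (2 × 0.0255) = 15.68 Myr.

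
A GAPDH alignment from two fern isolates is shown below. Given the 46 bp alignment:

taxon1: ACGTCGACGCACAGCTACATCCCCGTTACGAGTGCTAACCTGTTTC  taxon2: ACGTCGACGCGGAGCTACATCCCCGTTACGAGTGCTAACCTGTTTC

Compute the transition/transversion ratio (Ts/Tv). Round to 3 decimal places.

Transitions are A↔G and C↔T; transversions are all other mismatches.
Transitions: 1. Transversions: 1.
R = 1/1 = 1.000.

1.000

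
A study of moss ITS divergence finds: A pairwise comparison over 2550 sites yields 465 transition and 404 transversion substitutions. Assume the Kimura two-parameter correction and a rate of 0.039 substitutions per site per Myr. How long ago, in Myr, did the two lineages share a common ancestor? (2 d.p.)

5.97

P = 465/2550 ≈ 0.182353 and Q = 404/2550 ≈ 0.158431.
Under the Kimura two-parameter model, d = −½ ln(1 − 2P − Q) − ¼ ln(1 − 2Q).
1 − 2P − Q = 0.476863, giving −½ ln(0.476863) = 0.370263.
1 − 2Q = 0.683138, giving −¼ ln(0.683138) = 0.095265.
d = 0.370263 + 0.095265 = 0.465528.
Under a molecular clock d = 2μt, so t = d/(2μ) = 0.465528 / (2 × 0.039) = 5.97 Myr.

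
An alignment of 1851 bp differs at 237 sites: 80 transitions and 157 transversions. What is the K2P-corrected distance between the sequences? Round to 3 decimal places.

0.140

P = 80/1851 ≈ 0.04322 and Q = 157/1851 ≈ 0.084819.
Under the Kimura two-parameter model, d = −½ ln(1 − 2P − Q) − ¼ ln(1 − 2Q).
1 − 2P − Q = 0.828741, giving −½ ln(0.828741) = 0.093924.
1 − 2Q = 0.830362, giving −¼ ln(0.830362) = 0.046473.
d = 0.093924 + 0.046473 = 0.140397.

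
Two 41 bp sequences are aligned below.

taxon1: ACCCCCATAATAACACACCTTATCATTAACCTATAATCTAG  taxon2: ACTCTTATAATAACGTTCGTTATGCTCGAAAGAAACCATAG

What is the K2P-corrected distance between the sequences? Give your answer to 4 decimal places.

0.6700

Of 41 sites, 8 differences are transitions and 10 are transversions, so P = 8/41 ≈ 0.195122 and Q = 10/41 ≈ 0.243902.
Under the Kimura two-parameter model, d = −½ ln(1 − 2P − Q) − ¼ ln(1 − 2Q).
1 − 2P − Q = 0.365854, giving −½ ln(0.365854) = 0.502760.
1 − 2Q = 0.512196, giving −¼ ln(0.512196) = 0.167262.
d = 0.502760 + 0.167262 = 0.670022.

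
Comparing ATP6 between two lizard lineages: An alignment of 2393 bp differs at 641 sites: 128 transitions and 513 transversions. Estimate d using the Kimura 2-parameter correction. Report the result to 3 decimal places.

0.334

P = 128/2393 ≈ 0.053489 and Q = 513/2393 ≈ 0.214375.
Under the Kimura two-parameter model, d = −½ ln(1 − 2P − Q) − ¼ ln(1 − 2Q).
1 − 2P − Q = 0.678647, giving −½ ln(0.678647) = 0.193827.
1 − 2Q = 0.57125, giving −¼ ln(0.57125) = 0.139982.
d = 0.193827 + 0.139982 = 0.333809.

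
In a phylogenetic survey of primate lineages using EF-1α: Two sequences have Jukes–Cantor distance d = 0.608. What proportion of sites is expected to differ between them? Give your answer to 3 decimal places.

p = (3/4)(1 − e^(−4d/3)) = 0.75 × (1 − e^(-0.810667)) = 0.75 × (1 − 0.444561) = 0.416579.

0.417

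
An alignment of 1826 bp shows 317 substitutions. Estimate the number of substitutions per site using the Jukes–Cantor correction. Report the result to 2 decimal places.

p = 317/1826 ≈ 0.173604.
d = −(3/4) ln(1 − 4p/3) = −0.75 ln(1 − 0.231472) = −0.75 ln(0.768528)
  = −0.75 × (-0.263278) = 0.197459 substitutions/site.

0.20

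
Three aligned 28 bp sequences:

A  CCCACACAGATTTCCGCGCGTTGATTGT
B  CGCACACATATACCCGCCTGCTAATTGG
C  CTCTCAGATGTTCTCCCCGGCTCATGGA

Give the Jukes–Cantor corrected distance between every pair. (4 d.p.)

d(A,B) = 0.4197, d(A,C) = 0.8240, d(B,C) = 0.5565

A–B: 9/28 sites differ → p ≈ 0.321429, d = −0.75 ln(1 − 0.428572) = 0.419713 ≈ 0.4197.
A–C: 14/28 sites differ → p = 0.5, d = −0.75 ln(1 − 0.666667) = 0.823960 ≈ 0.8240.
B–C: 11/28 sites differ → p ≈ 0.392857, d = −0.75 ln(1 − 0.523809) = 0.556452 ≈ 0.5565.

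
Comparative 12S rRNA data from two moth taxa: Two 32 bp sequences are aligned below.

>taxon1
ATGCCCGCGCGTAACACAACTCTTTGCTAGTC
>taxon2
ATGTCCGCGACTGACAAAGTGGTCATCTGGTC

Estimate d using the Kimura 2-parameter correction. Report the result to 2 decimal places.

Of 32 sites, 6 differences are transitions and 7 are transversions, so P = 6/32 = 0.1875 and Q = 7/32 = 0.21875.
Under the Kimura two-parameter model, d = −½ ln(1 − 2P − Q) − ¼ ln(1 − 2Q).
1 − 2P − Q = 0.40625, giving −½ ln(0.40625) = 0.450393.
1 − 2Q = 0.5625, giving −¼ ln(0.5625) = 0.143841.
d = 0.450393 + 0.143841 = 0.594234.

0.59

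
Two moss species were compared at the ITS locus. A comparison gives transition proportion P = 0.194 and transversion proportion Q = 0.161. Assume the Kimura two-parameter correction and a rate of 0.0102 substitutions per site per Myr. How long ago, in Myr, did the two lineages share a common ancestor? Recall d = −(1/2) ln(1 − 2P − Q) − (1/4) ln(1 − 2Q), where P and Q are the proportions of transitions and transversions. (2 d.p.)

Under the Kimura two-parameter model, d = −½ ln(1 − 2P − Q) − ¼ ln(1 − 2Q).
1 − 2P − Q = 0.451, giving −½ ln(0.451) = 0.398144.
1 − 2Q = 0.678, giving −¼ ln(0.678) = 0.097152.
d = 0.398144 + 0.097152 = 0.495296.
Under a molecular clock d = 2μt, so t = d/(2μ) = 0.495296 / (2 × 0.0102) = 24.28 Myr.

24.28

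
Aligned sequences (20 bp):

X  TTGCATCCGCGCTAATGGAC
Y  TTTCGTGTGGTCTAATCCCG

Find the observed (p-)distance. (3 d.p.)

The sequences differ at 10 of 20 positions (sites 3, 5, 7, 8, 10, 11, 17, 18, 19, 20).
p = 10/20 = 0.500.

0.500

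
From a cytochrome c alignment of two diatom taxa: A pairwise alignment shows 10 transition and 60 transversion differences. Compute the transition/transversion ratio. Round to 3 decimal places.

0.167

R = 10/60 = 0.166666… ≈ 0.167 (to 3 d.p.).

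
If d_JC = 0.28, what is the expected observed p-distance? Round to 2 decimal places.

p = (3/4)(1 − e^(−4d/3)) = 0.75 × (1 − e^(-0.373333)) = 0.75 × (1 − 0.688436) = 0.233673.

0.23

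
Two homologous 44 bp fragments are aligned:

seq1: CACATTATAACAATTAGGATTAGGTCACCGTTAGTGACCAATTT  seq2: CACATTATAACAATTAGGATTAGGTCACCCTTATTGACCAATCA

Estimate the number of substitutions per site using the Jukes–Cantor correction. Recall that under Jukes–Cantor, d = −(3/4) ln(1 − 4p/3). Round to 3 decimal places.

The sequences differ at 4 of 44 sites (30, 34, 43, 44), so p = 4/44 ≈ 0.090909.
d = −(3/4) ln(1 − 4p/3) = −0.75 ln(1 − 0.121212) = −0.75 ln(0.878788)
  = −0.75 × (-0.129212) = 0.096909 substitutions/site.

0.097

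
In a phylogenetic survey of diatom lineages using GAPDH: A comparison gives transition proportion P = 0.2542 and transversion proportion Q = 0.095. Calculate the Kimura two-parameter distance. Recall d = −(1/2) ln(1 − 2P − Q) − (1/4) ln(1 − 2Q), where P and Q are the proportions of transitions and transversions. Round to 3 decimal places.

Under the Kimura two-parameter model, d = −½ ln(1 − 2P − Q) − ¼ ln(1 − 2Q).
1 − 2P − Q = 0.3966, giving −½ ln(0.3966) = 0.462414.
1 − 2Q = 0.81, giving −¼ ln(0.81) = 0.052680.
d = 0.462414 + 0.052680 = 0.515094.

0.515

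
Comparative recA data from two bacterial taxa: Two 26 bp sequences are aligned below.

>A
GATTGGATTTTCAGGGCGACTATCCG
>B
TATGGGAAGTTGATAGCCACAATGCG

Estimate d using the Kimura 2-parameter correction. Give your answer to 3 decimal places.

0.570

Of 26 sites, 1 differences are transitions and 9 are transversions, so P = 1/26 ≈ 0.038462 and Q = 9/26 ≈ 0.346154.
Under the Kimura two-parameter model, d = −½ ln(1 − 2P − Q) − ¼ ln(1 − 2Q).
1 − 2P − Q = 0.576922, giving −½ ln(0.576922) = 0.275024.
1 − 2Q = 0.307692, giving −¼ ln(0.307692) = 0.294664.
d = 0.275024 + 0.294664 = 0.569688.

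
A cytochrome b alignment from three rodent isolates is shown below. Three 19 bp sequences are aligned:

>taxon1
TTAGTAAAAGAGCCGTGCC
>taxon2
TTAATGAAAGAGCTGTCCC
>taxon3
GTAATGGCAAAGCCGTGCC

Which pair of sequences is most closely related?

taxon1–taxon2: 4/19 differ, p = 0.211, d = 0.247.
taxon1–taxon3: 6/19 differ, p = 0.316, d = 0.410.
taxon2–taxon3: 6/19 differ, p = 0.316, d = 0.410.
The smallest distance is between taxon1 and taxon2.

taxon1 and taxon2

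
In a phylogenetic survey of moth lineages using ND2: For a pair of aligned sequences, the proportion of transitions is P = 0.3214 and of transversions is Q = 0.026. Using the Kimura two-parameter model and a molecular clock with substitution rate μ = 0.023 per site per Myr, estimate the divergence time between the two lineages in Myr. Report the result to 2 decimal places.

Under the Kimura two-parameter model, d = −½ ln(1 − 2P − Q) − ¼ ln(1 − 2Q).
1 − 2P − Q = 0.3312, giving −½ ln(0.3312) = 0.552516.
1 − 2Q = 0.948, giving −¼ ln(0.948) = 0.013350.
d = 0.552516 + 0.013350 = 0.565866.
Under a molecular clock d = 2μt, so t = d/(2μ) = 0.565866 / (2 × 0.023) = 12.30 Myr.

12.30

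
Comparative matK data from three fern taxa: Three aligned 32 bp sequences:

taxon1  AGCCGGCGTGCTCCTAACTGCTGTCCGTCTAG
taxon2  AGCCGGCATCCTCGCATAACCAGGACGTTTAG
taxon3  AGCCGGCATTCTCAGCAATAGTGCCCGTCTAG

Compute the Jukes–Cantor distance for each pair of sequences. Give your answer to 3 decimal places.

taxon1–taxon2: 12/32 sites differ → p = 0.375, d = −0.75 ln(1 − 0.5) = 0.519860 ≈ 0.520.
taxon1–taxon3: 9/32 sites differ → p = 0.28125, d = −0.75 ln(1 − 0.375) = 0.352503 ≈ 0.353.
taxon2–taxon3: 12/32 sites differ → p = 0.375, d = −0.75 ln(1 − 0.5) = 0.519860 ≈ 0.520.

d(taxon1,taxon2) = 0.520, d(taxon1,taxon3) = 0.353, d(taxon2,taxon3) = 0.520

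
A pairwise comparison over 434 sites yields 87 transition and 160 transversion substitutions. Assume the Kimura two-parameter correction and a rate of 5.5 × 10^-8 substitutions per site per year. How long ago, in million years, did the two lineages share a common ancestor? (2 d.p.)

P = 87/434 ≈ 0.200461 and Q = 160/434 ≈ 0.368664.
Under the Kimura two-parameter model, d = −½ ln(1 − 2P − Q) − ¼ ln(1 − 2Q).
1 − 2P − Q = 0.230414, giving −½ ln(0.230414) = 0.733939.
1 − 2Q = 0.262672, giving −¼ ln(0.262672) = 0.334212.
d = 0.733939 + 0.334212 = 1.068151.
Under a molecular clock d = 2μt, so t = d/(2μ) = 1.068151 / (2 × 5.5 × 10^-8) = 9.71 million years.

9.71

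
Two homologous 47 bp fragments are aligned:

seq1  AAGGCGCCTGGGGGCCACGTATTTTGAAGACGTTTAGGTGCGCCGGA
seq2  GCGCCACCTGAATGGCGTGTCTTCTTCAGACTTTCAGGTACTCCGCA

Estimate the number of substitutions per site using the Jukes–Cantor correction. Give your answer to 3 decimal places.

0.581

The sequences differ at 19 of 47 sites, so p = 19/47 ≈ 0.404255.
d = −(3/4) ln(1 − 4p/3) = −0.75 ln(1 − 0.539007) = −0.75 ln(0.460993)
  = −0.75 × (-0.774372) = 0.580779 substitutions/site.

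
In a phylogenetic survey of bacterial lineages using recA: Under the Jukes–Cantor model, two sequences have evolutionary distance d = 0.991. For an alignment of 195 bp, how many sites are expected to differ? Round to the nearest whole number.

Invert JC69: p = (3/4)(1 − e^(−4d/3)) = 0.75 × (1 − e^(-1.321333)) = 0.75 × (1 − 0.266779) = 0.549916.
Expected differing sites = pL ≈ 0.549916 × 195 = 107.23362 ≈ 107.

107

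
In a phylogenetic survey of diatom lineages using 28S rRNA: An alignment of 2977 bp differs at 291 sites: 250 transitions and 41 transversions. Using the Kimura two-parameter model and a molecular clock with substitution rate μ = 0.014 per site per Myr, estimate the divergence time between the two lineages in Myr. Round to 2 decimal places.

3.83

P = 250/2977 ≈ 0.083977 and Q = 41/2977 ≈ 0.013772.
Under the Kimura two-parameter model, d = −½ ln(1 − 2P − Q) − ¼ ln(1 − 2Q).
1 − 2P − Q = 0.818274, giving −½ ln(0.818274) = 0.100279.
1 − 2Q = 0.972456, giving −¼ ln(0.972456) = 0.006983.
d = 0.100279 + 0.006983 = 0.107262.
Under a molecular clock d = 2μt, so t = d/(2μ) = 0.107262 / (2 × 0.014) = 3.83 Myr.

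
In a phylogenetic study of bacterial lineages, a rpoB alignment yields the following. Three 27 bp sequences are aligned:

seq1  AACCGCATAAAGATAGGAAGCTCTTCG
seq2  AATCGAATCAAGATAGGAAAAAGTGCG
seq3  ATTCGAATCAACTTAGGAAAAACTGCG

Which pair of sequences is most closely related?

seq2 and seq3

seq1–seq2: 8/27 differ, p = 0.296, d = 0.377.
seq1–seq3: 10/27 differ, p = 0.370, d = 0.511.
seq2–seq3: 4/27 differ, p = 0.148, d = 0.165.
The smallest distance is between seq2 and seq3.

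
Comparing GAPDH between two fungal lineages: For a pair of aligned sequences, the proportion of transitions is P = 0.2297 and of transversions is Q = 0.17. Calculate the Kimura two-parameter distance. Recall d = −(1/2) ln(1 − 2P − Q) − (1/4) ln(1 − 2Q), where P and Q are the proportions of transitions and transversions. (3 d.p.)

0.600

Under the Kimura two-parameter model, d = −½ ln(1 − 2P − Q) − ¼ ln(1 − 2Q).
1 − 2P − Q = 0.3706, giving −½ ln(0.3706) = 0.496316.
1 − 2Q = 0.66, giving −¼ ln(0.66) = 0.103879.
d = 0.496316 + 0.103879 = 0.600195.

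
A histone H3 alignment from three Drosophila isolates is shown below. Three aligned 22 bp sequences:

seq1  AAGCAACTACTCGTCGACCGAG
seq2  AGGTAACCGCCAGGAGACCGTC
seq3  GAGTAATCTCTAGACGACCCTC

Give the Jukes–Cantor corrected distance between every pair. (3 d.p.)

seq1–seq2: 10/22 sites differ → p ≈ 0.454545, d = −0.75 ln(1 − 0.60606) = 0.698667 ≈ 0.699.
seq1–seq3: 10/22 sites differ → p ≈ 0.454545, d = −0.75 ln(1 − 0.60606) = 0.698667 ≈ 0.699.
seq2–seq3: 8/22 sites differ → p ≈ 0.363636, d = −0.75 ln(1 − 0.484848) = 0.497470 ≈ 0.497.

d(seq1,seq2) = 0.699, d(seq1,seq3) = 0.699, d(seq2,seq3) = 0.497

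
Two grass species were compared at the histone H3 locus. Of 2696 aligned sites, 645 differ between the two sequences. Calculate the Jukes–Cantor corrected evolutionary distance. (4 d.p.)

p = 645/2696 ≈ 0.239243.
d = −(3/4) ln(1 − 4p/3) = −0.75 ln(1 − 0.318991) = −0.75 ln(0.681009)
  = −0.75 × (-0.384180) = 0.288135 substitutions/site.

0.2881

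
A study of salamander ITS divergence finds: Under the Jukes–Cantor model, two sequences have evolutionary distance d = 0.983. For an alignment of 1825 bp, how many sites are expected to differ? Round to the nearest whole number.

Invert JC69: p = (3/4)(1 − e^(−4d/3)) = 0.75 × (1 − e^(-1.310667)) = 0.75 × (1 − 0.269640) = 0.547770.
Expected differing sites = pL ≈ 0.547770 × 1825 = 999.68025 ≈ 1000.

1000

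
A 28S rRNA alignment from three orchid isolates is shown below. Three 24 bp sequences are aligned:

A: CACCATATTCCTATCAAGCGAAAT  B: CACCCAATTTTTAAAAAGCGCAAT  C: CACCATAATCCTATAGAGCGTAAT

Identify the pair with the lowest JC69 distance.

A and C

A–B: 7/24 differ, p = 0.292, d = 0.369.
A–C: 4/24 differ, p = 0.167, d = 0.188.
B–C: 8/24 differ, p = 0.333, d = 0.441.
The smallest distance is between A and C.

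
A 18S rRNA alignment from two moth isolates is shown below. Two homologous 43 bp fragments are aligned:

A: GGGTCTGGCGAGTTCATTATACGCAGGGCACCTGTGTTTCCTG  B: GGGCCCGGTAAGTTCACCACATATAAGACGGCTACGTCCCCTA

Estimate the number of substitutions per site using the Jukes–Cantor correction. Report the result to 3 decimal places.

0.667

The sequences differ at 19 of 43 sites, so p = 19/43 ≈ 0.44186.
d = −(3/4) ln(1 − 4p/3) = −0.75 ln(1 − 0.589147) = −0.75 ln(0.410853)
  = −0.75 × (-0.889520) = 0.667140 substitutions/site.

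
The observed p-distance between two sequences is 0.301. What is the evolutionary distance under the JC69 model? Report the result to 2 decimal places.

0.38

d = −(3/4) ln(1 − 4p/3) = −0.75 ln(1 − 0.401333) = −0.75 ln(0.598667)
  = −0.75 × (-0.513050) = 0.384788 substitutions/site.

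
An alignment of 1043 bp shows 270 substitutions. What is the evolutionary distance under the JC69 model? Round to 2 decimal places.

p = 270/1043 ≈ 0.258869.
d = −(3/4) ln(1 − 4p/3) = −0.75 ln(1 − 0.345159) = −0.75 ln(0.654841)
  = −0.75 × (-0.423363) = 0.317522 substitutions/site.

0.32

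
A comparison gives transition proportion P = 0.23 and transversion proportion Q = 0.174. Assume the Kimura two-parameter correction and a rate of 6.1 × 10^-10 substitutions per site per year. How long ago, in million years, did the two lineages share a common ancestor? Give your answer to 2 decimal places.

499.58

Under the Kimura two-parameter model, d = −½ ln(1 − 2P − Q) − ¼ ln(1 − 2Q).
1 − 2P − Q = 0.366, giving −½ ln(0.366) = 0.502561.
1 − 2Q = 0.652, giving −¼ ln(0.652) = 0.106928.
d = 0.502561 + 0.106928 = 0.609489.
Under a molecular clock d = 2μt, so t = d/(2μ) = 0.609489 / (2 × 6.1 × 10^-10) = 499.58 million years.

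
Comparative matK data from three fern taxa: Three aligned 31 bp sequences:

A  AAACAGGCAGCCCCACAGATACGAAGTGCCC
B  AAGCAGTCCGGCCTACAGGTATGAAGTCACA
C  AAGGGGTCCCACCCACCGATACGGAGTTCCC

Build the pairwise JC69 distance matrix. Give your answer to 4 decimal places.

d(A,B) = 0.4217, d(A,C) = 0.4217, d(B,C) = 0.5445

A–B: 10/31 sites differ → p ≈ 0.322581, d = −0.75 ln(1 − 0.430108) = 0.421731 ≈ 0.4217.
A–C: 10/31 sites differ → p ≈ 0.322581, d = −0.75 ln(1 − 0.430108) = 0.421731 ≈ 0.4217.
B–C: 12/31 sites differ → p ≈ 0.387097, d = −0.75 ln(1 − 0.516129) = 0.544453 ≈ 0.5445.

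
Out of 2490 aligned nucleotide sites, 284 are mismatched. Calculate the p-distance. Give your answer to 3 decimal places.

0.114

p = 284/2490 = 0.114056… ≈ 0.114 (to 3 d.p.).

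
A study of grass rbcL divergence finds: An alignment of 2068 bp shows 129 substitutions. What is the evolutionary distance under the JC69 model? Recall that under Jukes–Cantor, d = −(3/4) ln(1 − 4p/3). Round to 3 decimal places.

p = 129/2068 ≈ 0.062379.
d = −(3/4) ln(1 − 4p/3) = −0.75 ln(1 − 0.083172) = −0.75 ln(0.916828)
  = −0.75 × (-0.086835) = 0.065126 substitutions/site.

0.065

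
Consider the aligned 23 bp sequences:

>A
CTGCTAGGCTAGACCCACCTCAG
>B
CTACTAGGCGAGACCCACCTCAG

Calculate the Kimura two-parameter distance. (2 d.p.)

Of 23 sites, 1 differences are transitions and 1 are transversions, so P = 1/23 ≈ 0.043478 and Q = 1/23 ≈ 0.043478.
Under the Kimura two-parameter model, d = −½ ln(1 − 2P − Q) − ¼ ln(1 − 2Q).
1 − 2P − Q = 0.869566, giving −½ ln(0.869566) = 0.069881.
1 − 2Q = 0.913044, giving −¼ ln(0.913044) = 0.022743.
d = 0.069881 + 0.022743 = 0.092624.

0.09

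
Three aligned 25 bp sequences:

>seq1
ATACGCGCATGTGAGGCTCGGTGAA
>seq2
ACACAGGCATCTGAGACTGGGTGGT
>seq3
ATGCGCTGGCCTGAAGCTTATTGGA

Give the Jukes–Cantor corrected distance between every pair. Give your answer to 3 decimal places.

d(seq1,seq2) = 0.417, d(seq1,seq3) = 0.663, d(seq2,seq3) = 1.030

seq1–seq2: 8/25 sites differ → p = 0.32, d = −0.75 ln(1 − 0.426667) = 0.417216 ≈ 0.417.
seq1–seq3: 11/25 sites differ → p = 0.44, d = −0.75 ln(1 − 0.586667) = 0.662626 ≈ 0.663.
seq2–seq3: 14/25 sites differ → p = 0.56, d = −0.75 ln(1 − 0.746667) = 1.029788 ≈ 1.030.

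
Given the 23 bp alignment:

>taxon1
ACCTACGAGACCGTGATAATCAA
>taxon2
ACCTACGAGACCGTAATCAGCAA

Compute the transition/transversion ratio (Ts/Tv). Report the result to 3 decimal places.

Transitions are A↔G and C↔T; transversions are all other mismatches.
Transitions: 1. Transversions: 2.
R = 1/2 = 0.500.

0.500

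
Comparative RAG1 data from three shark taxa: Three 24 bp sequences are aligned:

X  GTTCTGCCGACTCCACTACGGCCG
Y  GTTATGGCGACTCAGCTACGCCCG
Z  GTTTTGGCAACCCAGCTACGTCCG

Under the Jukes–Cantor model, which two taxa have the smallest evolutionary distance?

Y and Z

X–Y: 5/24 differ, p = 0.208, d = 0.244.
X–Z: 7/24 differ, p = 0.292, d = 0.369.
Y–Z: 4/24 differ, p = 0.167, d = 0.188.
The smallest distance is between Y and Z.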